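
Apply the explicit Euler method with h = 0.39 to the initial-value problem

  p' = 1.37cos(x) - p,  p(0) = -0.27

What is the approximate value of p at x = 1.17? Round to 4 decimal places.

0.8188

Euler: p_{n+1} = p_n + h·f(x_n, p_n).
x=0.000000, p=-0.270000: f=1.640000 → p ← -0.270000 + 0.39·1.640000 = 0.369600
x=0.390000, p=0.369600: f=0.897525 → p ← 0.369600 + 0.39·0.897525 = 0.719635
x=0.780000, p=0.719635: f=0.254317 → p ← 0.719635 + 0.39·0.254317 = 0.818818
p(1.17) ≈ 0.8188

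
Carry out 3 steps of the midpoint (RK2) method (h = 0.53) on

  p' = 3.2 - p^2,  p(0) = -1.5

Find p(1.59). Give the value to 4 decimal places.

1.3816

Midpoint: k1 = f(x_n, p_n); k2 = f(x_n + h/2, p_n + (h/2)·k1); p_{n+1} = p_n + h·k2.
x=0.000000, p=-1.500000:
  k1 = f(0.000000, -1.500000) = 0.950000
  k2 = f(0.265000, -1.248250) = 1.641872
  p ← -1.500000 + 0.53·1.641872 = -0.629808
x=0.530000, p=-0.629808:
  k1 = f(0.530000, -0.629808) = 2.803342
  k2 = f(0.795000, 0.113078) = 3.187213
  p ← -0.629808 + 0.53·3.187213 = 1.059415
x=1.060000, p=1.059415:
  k1 = f(1.060000, 1.059415) = 2.077639
  k2 = f(1.325000, 1.609990) = 0.607933
  p ← 1.059415 + 0.53·0.607933 = 1.381620
p(1.59) ≈ 1.3816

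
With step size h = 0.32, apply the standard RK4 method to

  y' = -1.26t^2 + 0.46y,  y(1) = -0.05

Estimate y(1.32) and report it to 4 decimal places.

RK4: k1 = f(t_n, y_n); k2 = f(t_n + h/2, y_n + (h/2)·k1); k3 = f(t_n + h/2, y_n + (h/2)·k2); k4 = f(t_n + h, y_n + h·k3); y_{n+1} = y_n + (h/6)·(k1 + 2k2 + 2k3 + k4).
t=1.000000, y=-0.050000:
  k1 = f(1.000000, -0.050000) = -1.283000
  k2 = f(1.160000, -0.255280) = -1.812885
  k3 = f(1.160000, -0.340062) = -1.851884
  k4 = f(1.320000, -0.642603) = -2.491021
  y ← -0.050000 + (0.32/6)·(k1 + 2k2 + 2k3 + k4) = -0.642190
y(1.32) ≈ -0.6422

-0.6422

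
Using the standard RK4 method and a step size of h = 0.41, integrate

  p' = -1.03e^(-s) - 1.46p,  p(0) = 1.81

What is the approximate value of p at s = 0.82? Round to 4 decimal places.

RK4: k1 = f(s_n, p_n); k2 = f(s_n + h/2, p_n + (h/2)·k1); k3 = f(s_n + h/2, p_n + (h/2)·k2); k4 = f(s_n + h, p_n + h·k3); p_{n+1} = p_n + (h/6)·(k1 + 2k2 + 2k3 + k4).
s=0.000000, p=1.810000:
  k1 = f(0.000000, 1.810000) = -3.672600
  k2 = f(0.205000, 1.057117) = -2.382478
  k3 = f(0.205000, 1.321592) = -2.768611
  k4 = f(0.410000, 0.674869) = -1.668869
  p ← 1.810000 + (0.41/6)·(k1 + 2k2 + 2k3 + k4) = 0.741017
s=0.410000, p=0.741017:
  k1 = f(0.410000, 0.741017) = -1.765445
  k2 = f(0.615000, 0.379101) = -1.110348
  k3 = f(0.615000, 0.513396) = -1.306419
  k4 = f(0.820000, 0.205386) = -0.753508
  p ← 0.741017 + (0.41/6)·(k1 + 2k2 + 2k3 + k4) = 0.238598
p(0.82) ≈ 0.2386

0.2386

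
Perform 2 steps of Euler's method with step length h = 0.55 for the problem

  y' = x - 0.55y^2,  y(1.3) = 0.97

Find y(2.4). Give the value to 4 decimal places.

Euler: y_{n+1} = y_n + h·f(x_n, y_n).
x=1.300000, y=0.970000: f=0.782505 → y ← 0.970000 + 0.55·0.782505 = 1.400378
x=1.850000, y=1.400378: f=0.771418 → y ← 1.400378 + 0.55·0.771418 = 1.824658
y(2.4) ≈ 1.8247

1.8247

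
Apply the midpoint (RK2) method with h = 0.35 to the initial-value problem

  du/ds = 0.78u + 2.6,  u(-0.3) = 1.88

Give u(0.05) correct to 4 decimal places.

Midpoint: k1 = f(s_n, u_n); k2 = f(s_n + h/2, u_n + (h/2)·k1); u_{n+1} = u_n + h·k2.
s=-0.300000, u=1.880000:
  k1 = f(-0.300000, 1.880000) = 4.066400
  k2 = f(-0.125000, 2.591620) = 4.621464
  u ← 1.880000 + 0.35·4.621464 = 3.497512
u(0.05) ≈ 3.4975

3.4975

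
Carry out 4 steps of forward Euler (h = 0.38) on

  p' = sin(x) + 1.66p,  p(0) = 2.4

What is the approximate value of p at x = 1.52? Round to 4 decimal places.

Euler: p_{n+1} = p_n + h·f(x_n, p_n).
x=0.000000, p=2.400000: f=3.984000 → p ← 2.400000 + 0.38·3.984000 = 3.913920
x=0.380000, p=3.913920: f=6.868028 → p ← 3.913920 + 0.38·6.868028 = 6.523771
x=0.760000, p=6.523771: f=11.518380 → p ← 6.523771 + 0.38·11.518380 = 10.900755
x=1.140000, p=10.900755: f=19.003887 → p ← 10.900755 + 0.38·19.003887 = 18.122232
p(1.52) ≈ 18.1222

18.1222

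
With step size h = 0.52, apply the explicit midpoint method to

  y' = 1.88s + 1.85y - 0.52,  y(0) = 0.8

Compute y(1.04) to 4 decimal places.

4.9553

Midpoint: k1 = f(s_n, y_n); k2 = f(s_n + h/2, y_n + (h/2)·k1); y_{n+1} = y_n + h·k2.
s=0.000000, y=0.800000:
  k1 = f(0.000000, 0.800000) = 0.960000
  k2 = f(0.260000, 1.049600) = 1.910560
  y ← 0.800000 + 0.52·1.910560 = 1.793491
s=0.520000, y=1.793491:
  k1 = f(0.520000, 1.793491) = 3.775559
  k2 = f(0.780000, 2.775136) = 6.080402
  y ← 1.793491 + 0.52·6.080402 = 4.955300
y(1.04) ≈ 4.9553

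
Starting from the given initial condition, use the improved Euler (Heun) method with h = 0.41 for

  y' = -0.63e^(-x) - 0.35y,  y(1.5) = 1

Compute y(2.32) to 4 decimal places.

Heun: k1 = f(x_n, y_n); k2 = f(x_n + h, y_n + h·k1); y_{n+1} = y_n + (h/2)·(k1 + k2).
x=1.500000, y=1.000000:
  k1 = f(1.500000, 1.000000) = -0.490572
  k2 = f(1.910000, 0.798865) = -0.372894
  y ← 1.000000 + (0.41/2)·(-0.490572 + (-0.372894)) = 0.822990
x=1.910000, y=0.822990:
  k1 = f(1.910000, 0.822990) = -0.381337
  k2 = f(2.320000, 0.666641) = -0.295237
  y ← 0.822990 + (0.41/2)·(-0.381337 + (-0.295237)) = 0.684292
y(2.32) ≈ 0.6843

0.6843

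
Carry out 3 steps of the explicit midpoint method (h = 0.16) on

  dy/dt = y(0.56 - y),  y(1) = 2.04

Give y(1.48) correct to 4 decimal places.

Midpoint: k1 = f(t_n, y_n); k2 = f(t_n + h/2, y_n + (h/2)·k1); y_{n+1} = y_n + h·k2.
t=1.000000, y=2.040000:
  k1 = f(1.000000, 2.040000) = -3.019200
  k2 = f(1.080000, 1.798464) = -2.227333
  y ← 2.040000 + 0.16·(-2.227333) = 1.683627
t=1.160000, y=1.683627:
  k1 = f(1.160000, 1.683627) = -1.891768
  k2 = f(1.240000, 1.532285) = -1.489818
  y ← 1.683627 + 0.16·(-1.489818) = 1.445256
t=1.320000, y=1.445256:
  k1 = f(1.320000, 1.445256) = -1.279421
  k2 = f(1.400000, 1.342902) = -1.051361
  y ← 1.445256 + 0.16·(-1.051361) = 1.277038
y(1.48) ≈ 1.2770

1.2770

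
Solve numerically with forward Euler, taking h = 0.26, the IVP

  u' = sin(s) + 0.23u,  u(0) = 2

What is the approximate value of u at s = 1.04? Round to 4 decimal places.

2.9179

Euler: u_{n+1} = u_n + h·f(s_n, u_n).
s=0.000000, u=2.000000: f=0.460000 → u ← 2.000000 + 0.26·0.460000 = 2.119600
s=0.260000, u=2.119600: f=0.744589 → u ← 2.119600 + 0.26·0.744589 = 2.313193
s=0.520000, u=2.313193: f=1.028915 → u ← 2.313193 + 0.26·1.028915 = 2.580711
s=0.780000, u=2.580711: f=1.296843 → u ← 2.580711 + 0.26·1.296843 = 2.917890
u(1.04) ≈ 2.9179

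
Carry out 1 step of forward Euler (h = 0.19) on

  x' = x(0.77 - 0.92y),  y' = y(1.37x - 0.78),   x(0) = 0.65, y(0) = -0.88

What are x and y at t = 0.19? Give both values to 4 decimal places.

0.8451, -0.8985

Euler on (x,y): x_{n+1} = x_n + h·x', y_{n+1} = y_n + h·y'.
0.000000: (0.650000, -0.880000); f=(1.026740, -0.097240) → (0.845081, -0.898476)
(x(0.19), y(0.19)) ≈ (0.8451, -0.8985)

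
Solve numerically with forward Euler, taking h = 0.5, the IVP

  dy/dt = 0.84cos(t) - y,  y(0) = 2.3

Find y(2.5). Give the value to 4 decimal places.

0.0410

Euler: y_{n+1} = y_n + h·f(t_n, y_n).
t=0.000000, y=2.300000: f=-1.460000 → y ← 2.300000 + 0.5·(-1.460000) = 1.570000
t=0.500000, y=1.570000: f=-0.832831 → y ← 1.570000 + 0.5·(-0.832831) = 1.153585
t=1.000000, y=1.153585: f=-0.699731 → y ← 1.153585 + 0.5·(-0.699731) = 0.803719
t=1.500000, y=0.803719: f=-0.744300 → y ← 0.803719 + 0.5·(-0.744300) = 0.431569
t=2.000000, y=0.431569: f=-0.781133 → y ← 0.431569 + 0.5·(-0.781133) = 0.041003
y(2.5) ≈ 0.0410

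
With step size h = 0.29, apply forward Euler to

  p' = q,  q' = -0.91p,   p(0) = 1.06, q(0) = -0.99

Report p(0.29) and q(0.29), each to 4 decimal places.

Euler on (p,q): p_{n+1} = p_n + h·p', q_{n+1} = q_n + h·q'.
0.000000: (1.060000, -0.990000); f=(-0.990000, -0.964600) → (0.772900, -1.269734)
(p(0.29), q(0.29)) ≈ (0.7729, -1.2697)

0.7729, -1.2697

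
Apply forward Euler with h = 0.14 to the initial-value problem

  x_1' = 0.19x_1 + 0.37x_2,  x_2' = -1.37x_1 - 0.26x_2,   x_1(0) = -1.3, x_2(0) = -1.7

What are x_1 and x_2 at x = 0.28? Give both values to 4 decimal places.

Euler on (x_1,x_2): x_1_{n+1} = x_1_n + h·x_1', x_2_{n+1} = x_2_n + h·x_2'.
0.000000: (-1.300000, -1.700000); f=(-0.876000, 2.223000) → (-1.422640, -1.388780)
0.140000: (-1.422640, -1.388780); f=(-0.784150, 2.310100) → (-1.532421, -1.065366)
(x_1(0.28), x_2(0.28)) ≈ (-1.5324, -1.0654)

-1.5324, -1.0654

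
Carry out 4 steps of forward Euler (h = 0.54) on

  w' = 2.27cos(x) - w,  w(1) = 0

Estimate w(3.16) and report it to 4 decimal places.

Euler: w_{n+1} = w_n + h·f(x_n, w_n).
x=1.000000, w=0.000000: f=1.226486 → w ← 0.000000 + 0.54·1.226486 = 0.662303
x=1.540000, w=0.662303: f=-0.592406 → w ← 0.662303 + 0.54·(-0.592406) = 0.342403
x=2.080000, w=0.342403: f=-1.448988 → w ← 0.342403 + 0.54·(-1.448988) = -0.440050
x=2.620000, w=-0.440050: f=-1.528101 → w ← -0.440050 + 0.54·(-1.528101) = -1.265224
w(3.16) ≈ -1.2652

-1.2652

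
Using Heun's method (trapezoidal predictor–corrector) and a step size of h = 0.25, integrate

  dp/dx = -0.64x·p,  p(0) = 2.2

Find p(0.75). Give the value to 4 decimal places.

1.8368

Heun: k1 = f(x_n, p_n); k2 = f(x_n + h, p_n + h·k1); p_{n+1} = p_n + (h/2)·(k1 + k2).
x=0.000000, p=2.200000:
  k1 = f(0.000000, 2.200000) = 0.000000
  k2 = f(0.250000, 2.200000) = -0.352000
  p ← 2.200000 + (0.25/2)·(0.000000 + (-0.352000)) = 2.156000
x=0.250000, p=2.156000:
  k1 = f(0.250000, 2.156000) = -0.344960
  k2 = f(0.500000, 2.069760) = -0.662323
  p ← 2.156000 + (0.25/2)·(-0.344960 + (-0.662323)) = 2.030090
x=0.500000, p=2.030090:
  k1 = f(0.500000, 2.030090) = -0.649629
  k2 = f(0.750000, 1.867682) = -0.896488
  p ← 2.030090 + (0.25/2)·(-0.649629 + (-0.896488)) = 1.836825
p(0.75) ≈ 1.8368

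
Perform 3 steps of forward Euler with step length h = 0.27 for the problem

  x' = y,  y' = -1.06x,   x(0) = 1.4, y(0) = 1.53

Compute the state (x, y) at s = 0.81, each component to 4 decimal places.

2.2828, 0.0042

Euler on (x,y): x_{n+1} = x_n + h·x', y_{n+1} = y_n + h·y'.
0.000000: (1.400000, 1.530000); f=(1.530000, -1.484000) → (1.813100, 1.129320)
0.270000: (1.813100, 1.129320); f=(1.129320, -1.921886) → (2.118016, 0.610411)
0.540000: (2.118016, 0.610411); f=(0.610411, -2.245097) → (2.282827, 0.004234)
(x(0.81), y(0.81)) ≈ (2.2828, 0.0042)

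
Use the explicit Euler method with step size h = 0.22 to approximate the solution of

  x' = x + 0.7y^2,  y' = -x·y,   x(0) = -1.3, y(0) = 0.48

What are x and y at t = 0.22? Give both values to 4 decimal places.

Euler on (x,y): x_{n+1} = x_n + h·x', y_{n+1} = y_n + h·y'.
0.000000: (-1.300000, 0.480000); f=(-1.138720, 0.624000) → (-1.550518, 0.617280)
(x(0.22), y(0.22)) ≈ (-1.5505, 0.6173)

-1.5505, 0.6173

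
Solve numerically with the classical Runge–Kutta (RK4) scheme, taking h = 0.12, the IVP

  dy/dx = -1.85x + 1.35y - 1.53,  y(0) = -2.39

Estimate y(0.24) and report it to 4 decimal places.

RK4: k1 = f(x_n, y_n); k2 = f(x_n + h/2, y_n + (h/2)·k1); k3 = f(x_n + h/2, y_n + (h/2)·k2); k4 = f(x_n + h, y_n + h·k3); y_{n+1} = y_n + (h/6)·(k1 + 2k2 + 2k3 + k4).
x=0.000000, y=-2.390000:
  k1 = f(0.000000, -2.390000) = -4.756500
  k2 = f(0.060000, -2.675390) = -5.252777
  k3 = f(0.060000, -2.705167) = -5.292975
  k4 = f(0.120000, -3.025157) = -5.835962
  y ← -2.390000 + (0.12/6)·(k1 + 2k2 + 2k3 + k4) = -3.023679
x=0.120000, y=-3.023679:
  k1 = f(0.120000, -3.023679) = -5.833967
  k2 = f(0.180000, -3.373717) = -6.417518
  k3 = f(0.180000, -3.408730) = -6.464786
  k4 = f(0.240000, -3.799454) = -7.103262
  y ← -3.023679 + (0.12/6)·(k1 + 2k2 + 2k3 + k4) = -3.797716
y(0.24) ≈ -3.7977

-3.7977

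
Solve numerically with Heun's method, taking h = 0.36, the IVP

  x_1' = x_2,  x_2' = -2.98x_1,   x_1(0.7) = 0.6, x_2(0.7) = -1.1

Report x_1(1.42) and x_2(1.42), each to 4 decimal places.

Heun on (x_1,x_2): k1 = f(t_n, state_n); k2 = f(t_n + h, state_n + h·k1); state_{n+1} = state_n + (h/2)·(k1 + k2).
0.700000: (0.600000, -1.100000)
  k1 = (-1.100000, -1.788000)
  predictor → (0.204000, -1.743680)
  k2 = (-1.743680, -0.607920)
  → (0.088138, -1.531266)
1.060000: (0.088138, -1.531266)
  k1 = (-1.531266, -0.262650)
  predictor → (-0.463118, -1.625820)
  k2 = (-1.625820, 1.380092)
  → (-0.480138, -1.330126)
(x_1(1.42), x_2(1.42)) ≈ (-0.4801, -1.3301)

-0.4801, -1.3301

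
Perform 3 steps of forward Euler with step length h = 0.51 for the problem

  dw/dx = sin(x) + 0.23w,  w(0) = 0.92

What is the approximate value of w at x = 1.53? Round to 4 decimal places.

1.9960

Euler: w_{n+1} = w_n + h·f(x_n, w_n).
x=0.000000, w=0.920000: f=0.211600 → w ← 0.920000 + 0.51·0.211600 = 1.027916
x=0.510000, w=1.027916: f=0.724598 → w ← 1.027916 + 0.51·0.724598 = 1.397461
x=1.020000, w=1.397461: f=1.173524 → w ← 1.397461 + 0.51·1.173524 = 1.995958
w(1.53) ≈ 1.9960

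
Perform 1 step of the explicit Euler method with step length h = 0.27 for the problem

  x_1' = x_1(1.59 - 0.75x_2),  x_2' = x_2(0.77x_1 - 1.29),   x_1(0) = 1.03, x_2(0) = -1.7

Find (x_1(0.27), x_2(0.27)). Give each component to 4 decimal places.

1.8268, -1.4719

Euler on (x_1,x_2): x_1_{n+1} = x_1_n + h·x_1', x_2_{n+1} = x_2_n + h·x_2'.
0.000000: (1.030000, -1.700000); f=(2.950950, 0.844730) → (1.826757, -1.471923)
(x_1(0.27), x_2(0.27)) ≈ (1.8268, -1.4719)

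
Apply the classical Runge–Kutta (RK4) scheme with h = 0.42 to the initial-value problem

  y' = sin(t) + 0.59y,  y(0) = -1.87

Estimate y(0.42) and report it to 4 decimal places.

RK4: k1 = f(t_n, y_n); k2 = f(t_n + h/2, y_n + (h/2)·k1); k3 = f(t_n + h/2, y_n + (h/2)·k2); k4 = f(t_n + h, y_n + h·k3); y_{n+1} = y_n + (h/6)·(k1 + 2k2 + 2k3 + k4).
t=0.000000, y=-1.870000:
  k1 = f(0.000000, -1.870000) = -1.103300
  k2 = f(0.210000, -2.101693) = -1.031539
  k3 = f(0.210000, -2.086623) = -1.022648
  k4 = f(0.420000, -2.299512) = -0.948952
  y ← -1.870000 + (0.42/6)·(k1 + 2k2 + 2k3 + k4) = -2.301244
y(0.42) ≈ -2.3012

-2.3012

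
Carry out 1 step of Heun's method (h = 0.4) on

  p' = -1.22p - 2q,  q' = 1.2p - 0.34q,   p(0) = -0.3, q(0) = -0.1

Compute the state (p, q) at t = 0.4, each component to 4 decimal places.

-0.0767, -0.1672

Heun on (p,q): k1 = f(t_n, state_n); k2 = f(t_n + h, state_n + h·k1); state_{n+1} = state_n + (h/2)·(k1 + k2).
0.000000: (-0.300000, -0.100000)
  k1 = (0.566000, -0.326000)
  predictor → (-0.073600, -0.230400)
  k2 = (0.550592, -0.009984)
  → (-0.076682, -0.167197)
(p(0.4), q(0.4)) ≈ (-0.0767, -0.1672)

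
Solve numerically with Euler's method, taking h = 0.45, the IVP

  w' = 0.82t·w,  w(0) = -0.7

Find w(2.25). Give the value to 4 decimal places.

-2.7109

Euler: w_{n+1} = w_n + h·f(t_n, w_n).
t=0.000000, w=-0.700000: f=0.000000 → w ← -0.700000 + 0.45·0.000000 = -0.700000
t=0.450000, w=-0.700000: f=-0.258300 → w ← -0.700000 + 0.45·(-0.258300) = -0.816235
t=0.900000, w=-0.816235: f=-0.602381 → w ← -0.816235 + 0.45·(-0.602381) = -1.087307
t=1.350000, w=-1.087307: f=-1.203648 → w ← -1.087307 + 0.45·(-1.203648) = -1.628948
t=1.800000, w=-1.628948: f=-2.404328 → w ← -1.628948 + 0.45·(-2.404328) = -2.710896
w(2.25) ≈ -2.7109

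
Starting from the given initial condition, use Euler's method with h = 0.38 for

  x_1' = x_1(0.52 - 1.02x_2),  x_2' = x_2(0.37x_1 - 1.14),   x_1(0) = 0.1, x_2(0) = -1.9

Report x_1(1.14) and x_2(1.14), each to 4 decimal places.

Euler on (x_1,x_2): x_1_{n+1} = x_1_n + h·x_1', x_2_{n+1} = x_2_n + h·x_2'.
0.000000: (0.100000, -1.900000); f=(0.245800, 2.095700) → (0.193404, -1.103634)
0.380000: (0.193404, -1.103634); f=(0.318286, 1.179167) → (0.314353, -0.655550)
0.760000: (0.314353, -0.655550); f=(0.373659, 0.671080) → (0.456343, -0.400540)
(x_1(1.14), x_2(1.14)) ≈ (0.4563, -0.4005)

0.4563, -0.4005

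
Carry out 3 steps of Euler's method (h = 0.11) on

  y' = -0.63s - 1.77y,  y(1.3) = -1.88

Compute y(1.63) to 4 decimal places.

Euler: y_{n+1} = y_n + h·f(s_n, y_n).
s=1.300000, y=-1.880000: f=2.508600 → y ← -1.880000 + 0.11·2.508600 = -1.604054
s=1.410000, y=-1.604054: f=1.950876 → y ← -1.604054 + 0.11·1.950876 = -1.389458
s=1.520000, y=-1.389458: f=1.501740 → y ← -1.389458 + 0.11·1.501740 = -1.224266
y(1.63) ≈ -1.2243

-1.2243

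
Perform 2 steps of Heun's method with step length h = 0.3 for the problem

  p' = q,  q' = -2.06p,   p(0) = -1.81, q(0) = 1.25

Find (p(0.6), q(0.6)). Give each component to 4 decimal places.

-0.4739, 2.8270

Heun on (p,q): k1 = f(t_n, state_n); k2 = f(t_n + h, state_n + h·k1); state_{n+1} = state_n + (h/2)·(k1 + k2).
0.000000: (-1.810000, 1.250000)
  k1 = (1.250000, 3.728600)
  predictor → (-1.435000, 2.368580)
  k2 = (2.368580, 2.956100)
  → (-1.267213, 2.252705)
0.300000: (-1.267213, 2.252705)
  k1 = (2.252705, 2.610459)
  predictor → (-0.591402, 3.035843)
  k2 = (3.035843, 1.218287)
  → (-0.473931, 2.827017)
(p(0.6), q(0.6)) ≈ (-0.4739, 2.8270)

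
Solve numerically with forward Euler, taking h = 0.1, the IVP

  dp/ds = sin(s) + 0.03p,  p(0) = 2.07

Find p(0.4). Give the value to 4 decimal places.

Euler: p_{n+1} = p_n + h·f(s_n, p_n).
s=0.000000, p=2.070000: f=0.062100 → p ← 2.070000 + 0.1·0.062100 = 2.076210
s=0.100000, p=2.076210: f=0.162120 → p ← 2.076210 + 0.1·0.162120 = 2.092422
s=0.200000, p=2.092422: f=0.261442 → p ← 2.092422 + 0.1·0.261442 = 2.118566
s=0.300000, p=2.118566: f=0.359077 → p ← 2.118566 + 0.1·0.359077 = 2.154474
p(0.4) ≈ 2.1545

2.1545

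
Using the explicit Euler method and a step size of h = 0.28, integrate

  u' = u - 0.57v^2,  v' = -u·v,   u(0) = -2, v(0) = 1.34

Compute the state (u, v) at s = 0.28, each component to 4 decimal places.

Euler on (u,v): u_{n+1} = u_n + h·u', v_{n+1} = v_n + h·v'.
0.000000: (-2.000000, 1.340000); f=(-3.023492, 2.680000) → (-2.846578, 2.090400)
(u(0.28), v(0.28)) ≈ (-2.8466, 2.0904)

-2.8466, 2.0904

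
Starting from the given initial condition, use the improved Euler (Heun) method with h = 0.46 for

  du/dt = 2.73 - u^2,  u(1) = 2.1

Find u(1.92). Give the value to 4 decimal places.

1.8345

Heun: k1 = f(t_n, u_n); k2 = f(t_n + h, u_n + h·k1); u_{n+1} = u_n + (h/2)·(k1 + k2).
t=1.000000, u=2.100000:
  k1 = f(1.000000, 2.100000) = -1.680000
  k2 = f(1.460000, 1.327200) = 0.968540
  u ← 2.100000 + (0.46/2)·(-1.680000 + 0.968540) = 1.936364
t=1.460000, u=1.936364:
  k1 = f(1.460000, 1.936364) = -1.019506
  k2 = f(1.920000, 1.467391) = 0.576763
  u ← 1.936364 + (0.46/2)·(-1.019506 + 0.576763) = 1.834533
u(1.92) ≈ 1.8345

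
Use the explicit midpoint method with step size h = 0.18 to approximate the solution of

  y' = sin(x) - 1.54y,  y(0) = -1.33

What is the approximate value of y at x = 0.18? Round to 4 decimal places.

Midpoint: k1 = f(x_n, y_n); k2 = f(x_n + h/2, y_n + (h/2)·k1); y_{n+1} = y_n + h·k2.
x=0.000000, y=-1.330000:
  k1 = f(0.000000, -1.330000) = 2.048200
  k2 = f(0.090000, -1.145662) = 1.854198
  y ← -1.330000 + 0.18·1.854198 = -0.996244
y(0.18) ≈ -0.9962

-0.9962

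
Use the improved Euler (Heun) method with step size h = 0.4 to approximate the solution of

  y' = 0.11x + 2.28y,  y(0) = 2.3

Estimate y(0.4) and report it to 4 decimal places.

Heun: k1 = f(x_n, y_n); k2 = f(x_n + h, y_n + h·k1); y_{n+1} = y_n + (h/2)·(k1 + k2).
x=0.000000, y=2.300000:
  k1 = f(0.000000, 2.300000) = 5.244000
  k2 = f(0.400000, 4.397600) = 10.070528
  y ← 2.300000 + (0.4/2)·(5.244000 + 10.070528) = 5.362906
y(0.4) ≈ 5.3629

5.3629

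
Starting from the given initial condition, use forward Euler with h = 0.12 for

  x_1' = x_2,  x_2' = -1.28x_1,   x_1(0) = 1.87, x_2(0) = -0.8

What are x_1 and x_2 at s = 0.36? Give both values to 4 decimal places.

1.4804, -1.6122

Euler on (x_1,x_2): x_1_{n+1} = x_1_n + h·x_1', x_2_{n+1} = x_2_n + h·x_2'.
0.000000: (1.870000, -0.800000); f=(-0.800000, -2.393600) → (1.774000, -1.087232)
0.120000: (1.774000, -1.087232); f=(-1.087232, -2.270720) → (1.643532, -1.359718)
0.240000: (1.643532, -1.359718); f=(-1.359718, -2.103721) → (1.480366, -1.612165)
(x_1(0.36), x_2(0.36)) ≈ (1.4804, -1.6122)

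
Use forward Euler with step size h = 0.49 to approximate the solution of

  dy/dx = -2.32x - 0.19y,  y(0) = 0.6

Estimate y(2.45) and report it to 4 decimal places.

Euler: y_{n+1} = y_n + h·f(x_n, y_n).
x=0.000000, y=0.600000: f=-0.114000 → y ← 0.600000 + 0.49·(-0.114000) = 0.544140
x=0.490000, y=0.544140: f=-1.240187 → y ← 0.544140 + 0.49·(-1.240187) = -0.063551
x=0.980000, y=-0.063551: f=-2.261525 → y ← -0.063551 + 0.49·(-2.261525) = -1.171699
x=1.470000, y=-1.171699: f=-3.187777 → y ← -1.171699 + 0.49·(-3.187777) = -2.733710
x=1.960000, y=-2.733710: f=-4.027795 → y ← -2.733710 + 0.49·(-4.027795) = -4.707329
y(2.45) ≈ -4.7073

-4.7073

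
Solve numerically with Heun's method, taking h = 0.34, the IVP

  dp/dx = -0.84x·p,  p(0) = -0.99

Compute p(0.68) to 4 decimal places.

-0.8136

Heun: k1 = f(x_n, p_n); k2 = f(x_n + h, p_n + h·k1); p_{n+1} = p_n + (h/2)·(k1 + k2).
x=0.000000, p=-0.990000:
  k1 = f(0.000000, -0.990000) = 0.000000
  k2 = f(0.340000, -0.990000) = 0.282744
  p ← -0.990000 + (0.34/2)·(0.000000 + 0.282744) = -0.941934
x=0.340000, p=-0.941934:
  k1 = f(0.340000, -0.941934) = 0.269016
  k2 = f(0.680000, -0.850468) = 0.485787
  p ← -0.941934 + (0.34/2)·(0.269016 + 0.485787) = -0.813617
p(0.68) ≈ -0.8136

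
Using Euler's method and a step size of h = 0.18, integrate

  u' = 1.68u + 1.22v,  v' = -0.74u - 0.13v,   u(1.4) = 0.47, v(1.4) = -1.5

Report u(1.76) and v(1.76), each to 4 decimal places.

Euler on (u,v): u_{n+1} = u_n + h·u', v_{n+1} = v_n + h·v'.
1.400000: (0.470000, -1.500000); f=(-1.040400, -0.152800) → (0.282728, -1.527504)
1.580000: (0.282728, -1.527504); f=(-1.388572, -0.010643) → (0.032785, -1.529420)
(u(1.76), v(1.76)) ≈ (0.0328, -1.5294)

0.0328, -1.5294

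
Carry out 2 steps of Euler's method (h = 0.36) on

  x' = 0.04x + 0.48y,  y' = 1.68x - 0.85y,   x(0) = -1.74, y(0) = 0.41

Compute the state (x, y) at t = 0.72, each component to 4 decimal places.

-1.8513, -1.5575

Euler on (x,y): x_{n+1} = x_n + h·x', y_{n+1} = y_n + h·y'.
0.000000: (-1.740000, 0.410000); f=(0.127200, -3.271700) → (-1.694208, -0.767812)
0.360000: (-1.694208, -0.767812); f=(-0.436318, -2.193629) → (-1.851283, -1.557519)
(x(0.72), y(0.72)) ≈ (-1.8513, -1.5575)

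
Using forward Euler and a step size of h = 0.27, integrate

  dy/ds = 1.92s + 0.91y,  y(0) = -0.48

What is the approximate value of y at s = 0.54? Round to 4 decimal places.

-0.6049

Euler: y_{n+1} = y_n + h·f(s_n, y_n).
s=0.000000, y=-0.480000: f=-0.436800 → y ← -0.480000 + 0.27·(-0.436800) = -0.597936
s=0.270000, y=-0.597936: f=-0.025722 → y ← -0.597936 + 0.27·(-0.025722) = -0.604881
y(0.54) ≈ -0.6049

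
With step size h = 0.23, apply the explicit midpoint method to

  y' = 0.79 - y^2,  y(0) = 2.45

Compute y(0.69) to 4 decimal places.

Midpoint: k1 = f(s_n, y_n); k2 = f(s_n + h/2, y_n + (h/2)·k1); y_{n+1} = y_n + h·k2.
s=0.000000, y=2.450000:
  k1 = f(0.000000, 2.450000) = -5.212500
  k2 = f(0.115000, 1.850563) = -2.634582
  y ← 2.450000 + 0.23·(-2.634582) = 1.844046
s=0.230000, y=1.844046:
  k1 = f(0.230000, 1.844046) = -2.610507
  k2 = f(0.345000, 1.543838) = -1.593436
  y ← 1.844046 + 0.23·(-1.593436) = 1.477556
s=0.460000, y=1.477556:
  k1 = f(0.460000, 1.477556) = -1.393172
  k2 = f(0.575000, 1.317341) = -0.945388
  y ← 1.477556 + 0.23·(-0.945388) = 1.260117
y(0.69) ≈ 1.2601

1.2601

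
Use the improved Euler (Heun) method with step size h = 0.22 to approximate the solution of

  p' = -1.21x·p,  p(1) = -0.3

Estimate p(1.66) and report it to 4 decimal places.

Heun: k1 = f(x_n, p_n); k2 = f(x_n + h, p_n + h·k1); p_{n+1} = p_n + (h/2)·(k1 + k2).
x=1.000000, p=-0.300000:
  k1 = f(1.000000, -0.300000) = 0.363000
  k2 = f(1.220000, -0.220140) = 0.324971
  p ← -0.300000 + (0.22/2)·(0.363000 + 0.324971) = -0.224323
x=1.220000, p=-0.224323:
  k1 = f(1.220000, -0.224323) = 0.331146
  k2 = f(1.440000, -0.151471) = 0.263923
  p ← -0.224323 + (0.22/2)·(0.331146 + 0.263923) = -0.158866
x=1.440000, p=-0.158866:
  k1 = f(1.440000, -0.158866) = 0.276807
  k2 = f(1.660000, -0.097968) = 0.196778
  p ← -0.158866 + (0.22/2)·(0.276807 + 0.196778) = -0.106771
p(1.66) ≈ -0.1068

-0.1068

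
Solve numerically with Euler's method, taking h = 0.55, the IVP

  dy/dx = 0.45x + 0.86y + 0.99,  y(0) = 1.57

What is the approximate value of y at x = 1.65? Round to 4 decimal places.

Euler: y_{n+1} = y_n + h·f(x_n, y_n).
x=0.000000, y=1.570000: f=2.340200 → y ← 1.570000 + 0.55·2.340200 = 2.857110
x=0.550000, y=2.857110: f=3.694615 → y ← 2.857110 + 0.55·3.694615 = 4.889148
x=1.100000, y=4.889148: f=5.689667 → y ← 4.889148 + 0.55·5.689667 = 8.018465
y(1.65) ≈ 8.0185

8.0185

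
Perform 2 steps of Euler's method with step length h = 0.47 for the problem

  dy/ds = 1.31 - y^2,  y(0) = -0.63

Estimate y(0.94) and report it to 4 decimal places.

0.3959

Euler: y_{n+1} = y_n + h·f(s_n, y_n).
s=0.000000, y=-0.630000: f=0.913100 → y ← -0.630000 + 0.47·0.913100 = -0.200843
s=0.470000, y=-0.200843: f=1.269662 → y ← -0.200843 + 0.47·1.269662 = 0.395898
y(0.94) ≈ 0.3959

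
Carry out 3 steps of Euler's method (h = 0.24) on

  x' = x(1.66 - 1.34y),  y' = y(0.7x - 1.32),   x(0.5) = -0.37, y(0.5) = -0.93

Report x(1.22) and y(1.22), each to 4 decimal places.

Euler on (x,y): x_{n+1} = x_n + h·x', y_{n+1} = y_n + h·y'.
0.500000: (-0.370000, -0.930000); f=(-1.075294, 1.468470) → (-0.628071, -0.577567)
0.740000: (-0.628071, -0.577567); f=(-1.528686, 1.016316) → (-0.994955, -0.333651)
0.980000: (-0.994955, -0.333651); f=(-2.096463, 0.672798) → (-1.498106, -0.172180)
(x(1.22), y(1.22)) ≈ (-1.4981, -0.1722)

-1.4981, -0.1722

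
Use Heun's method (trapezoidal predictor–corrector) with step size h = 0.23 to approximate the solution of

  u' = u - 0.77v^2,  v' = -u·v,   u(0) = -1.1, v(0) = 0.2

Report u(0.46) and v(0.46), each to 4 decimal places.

Heun on (u,v): k1 = f(t_n, state_n); k2 = f(t_n + h, state_n + h·k1); state_{n+1} = state_n + (h/2)·(k1 + k2).
0.000000: (-1.100000, 0.200000)
  k1 = (-1.130800, 0.220000)
  predictor → (-1.360084, 0.250600)
  k2 = (-1.408440, 0.340837)
  → (-1.392013, 0.264496)
0.230000: (-1.392013, 0.264496)
  k1 = (-1.445881, 0.368182)
  predictor → (-1.724565, 0.349178)
  k2 = (-1.818448, 0.602180)
  → (-1.767410, 0.376088)
(u(0.46), v(0.46)) ≈ (-1.7674, 0.3761)

-1.7674, 0.3761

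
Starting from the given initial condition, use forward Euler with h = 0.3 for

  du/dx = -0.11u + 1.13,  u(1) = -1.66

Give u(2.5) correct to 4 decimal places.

0.1832

Euler: u_{n+1} = u_n + h·f(x_n, u_n).
x=1.000000, u=-1.660000: f=1.312600 → u ← -1.660000 + 0.3·1.312600 = -1.266220
x=1.300000, u=-1.266220: f=1.269284 → u ← -1.266220 + 0.3·1.269284 = -0.885435
x=1.600000, u=-0.885435: f=1.227398 → u ← -0.885435 + 0.3·1.227398 = -0.517215
x=1.900000, u=-0.517215: f=1.186894 → u ← -0.517215 + 0.3·1.186894 = -0.161147
x=2.200000, u=-0.161147: f=1.147726 → u ← -0.161147 + 0.3·1.147726 = 0.183171
u(2.5) ≈ 0.1832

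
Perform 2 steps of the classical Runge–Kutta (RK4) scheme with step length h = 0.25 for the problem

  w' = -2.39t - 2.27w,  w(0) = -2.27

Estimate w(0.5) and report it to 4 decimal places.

-0.9427

RK4: k1 = f(t_n, w_n); k2 = f(t_n + h/2, w_n + (h/2)·k1); k3 = f(t_n + h/2, w_n + (h/2)·k2); k4 = f(t_n + h, w_n + h·k3); w_{n+1} = w_n + (h/6)·(k1 + 2k2 + 2k3 + k4).
t=0.000000, w=-2.270000:
  k1 = f(0.000000, -2.270000) = 5.152900
  k2 = f(0.125000, -1.625888) = 3.392015
  k3 = f(0.125000, -1.845998) = 3.891666
  k4 = f(0.250000, -1.297084) = 2.346880
  w ← -2.270000 + (0.25/6)·(k1 + 2k2 + 2k3 + k4) = -1.350536
t=0.250000, w=-1.350536:
  k1 = f(0.250000, -1.350536) = 2.468216
  k2 = f(0.375000, -1.042009) = 1.469110
  k3 = f(0.375000, -1.166897) = 1.752606
  k4 = f(0.500000, -0.912384) = 0.876112
  w ← -1.350536 + (0.25/6)·(k1 + 2k2 + 2k3 + k4) = -0.942712
w(0.5) ≈ -0.9427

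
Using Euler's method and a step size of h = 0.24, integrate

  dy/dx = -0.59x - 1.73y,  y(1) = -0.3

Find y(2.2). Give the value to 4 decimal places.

Euler: y_{n+1} = y_n + h·f(x_n, y_n).
x=1.000000, y=-0.300000: f=-0.071000 → y ← -0.300000 + 0.24·(-0.071000) = -0.317040
x=1.240000, y=-0.317040: f=-0.183121 → y ← -0.317040 + 0.24·(-0.183121) = -0.360989
x=1.480000, y=-0.360989: f=-0.248689 → y ← -0.360989 + 0.24·(-0.248689) = -0.420674
x=1.720000, y=-0.420674: f=-0.287033 → y ← -0.420674 + 0.24·(-0.287033) = -0.489562
x=1.960000, y=-0.489562: f=-0.309457 → y ← -0.489562 + 0.24·(-0.309457) = -0.563832
y(2.2) ≈ -0.5638

-0.5638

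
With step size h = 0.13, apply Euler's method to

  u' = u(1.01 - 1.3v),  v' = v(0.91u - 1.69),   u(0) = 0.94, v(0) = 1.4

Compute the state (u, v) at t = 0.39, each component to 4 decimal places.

0.7320, 0.9574

Euler on (u,v): u_{n+1} = u_n + h·u', v_{n+1} = v_n + h·v'.
0.000000: (0.940000, 1.400000); f=(-0.761400, -1.168440) → (0.841018, 1.248103)
0.130000: (0.841018, 1.248103); f=(-0.515152, -1.154088) → (0.774048, 1.098071)
0.260000: (0.774048, 1.098071); f=(-0.323160, -1.082277) → (0.732038, 0.957375)
(u(0.39), v(0.39)) ≈ (0.7320, 0.9574)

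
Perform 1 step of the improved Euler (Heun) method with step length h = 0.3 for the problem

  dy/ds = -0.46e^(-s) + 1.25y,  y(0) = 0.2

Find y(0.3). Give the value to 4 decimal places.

Heun: k1 = f(s_n, y_n); k2 = f(s_n + h, y_n + h·k1); y_{n+1} = y_n + (h/2)·(k1 + k2).
s=0.000000, y=0.200000:
  k1 = f(0.000000, 0.200000) = -0.210000
  k2 = f(0.300000, 0.137000) = -0.169526
  y ← 0.200000 + (0.3/2)·(-0.210000 + (-0.169526)) = 0.143071
y(0.3) ≈ 0.1431

0.1431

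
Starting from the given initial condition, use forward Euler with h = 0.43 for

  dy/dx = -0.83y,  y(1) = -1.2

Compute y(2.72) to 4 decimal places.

Euler: y_{n+1} = y_n + h·f(x_n, y_n).
x=1.000000, y=-1.200000: f=0.996000 → y ← -1.200000 + 0.43·0.996000 = -0.771720
x=1.430000, y=-0.771720: f=0.640528 → y ← -0.771720 + 0.43·0.640528 = -0.496293
x=1.860000, y=-0.496293: f=0.411923 → y ← -0.496293 + 0.43·0.411923 = -0.319166
x=2.290000, y=-0.319166: f=0.264908 → y ← -0.319166 + 0.43·0.264908 = -0.205256
y(2.72) ≈ -0.2053

-0.2053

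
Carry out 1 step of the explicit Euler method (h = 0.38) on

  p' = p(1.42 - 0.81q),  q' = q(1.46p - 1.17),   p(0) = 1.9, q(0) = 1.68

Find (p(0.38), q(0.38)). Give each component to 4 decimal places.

Euler on (p,q): p_{n+1} = p_n + h·p', q_{n+1} = q_n + h·q'.
0.000000: (1.900000, 1.680000); f=(0.112480, 2.694720) → (1.942742, 2.703994)
(p(0.38), q(0.38)) ≈ (1.9427, 2.7040)

1.9427, 2.7040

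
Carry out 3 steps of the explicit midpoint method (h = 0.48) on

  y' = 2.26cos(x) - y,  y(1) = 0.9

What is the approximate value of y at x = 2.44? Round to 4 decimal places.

-0.3410

Midpoint: k1 = f(x_n, y_n); k2 = f(x_n + h/2, y_n + (h/2)·k1); y_{n+1} = y_n + h·k2.
x=1.000000, y=0.900000:
  k1 = f(1.000000, 0.900000) = 0.321083
  k2 = f(1.240000, 0.977060) = -0.243020
  y ← 0.900000 + 0.48·(-0.243020) = 0.783350
x=1.480000, y=0.783350:
  k1 = f(1.480000, 0.783350) = -0.578432
  k2 = f(1.720000, 0.644526) = -0.980477
  y ← 0.783350 + 0.48·(-0.980477) = 0.312721
x=1.960000, y=0.312721:
  k1 = f(1.960000, 0.312721) = -1.170282
  k2 = f(2.200000, 0.031854) = -1.361866
  y ← 0.312721 + 0.48·(-1.361866) = -0.340974
y(2.44) ≈ -0.3410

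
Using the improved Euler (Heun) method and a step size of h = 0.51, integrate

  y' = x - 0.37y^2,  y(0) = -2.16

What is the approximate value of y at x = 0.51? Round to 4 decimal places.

-3.3423

Heun: k1 = f(x_n, y_n); k2 = f(x_n + h, y_n + h·k1); y_{n+1} = y_n + (h/2)·(k1 + k2).
x=0.000000, y=-2.160000:
  k1 = f(0.000000, -2.160000) = -1.726272
  k2 = f(0.510000, -3.040399) = -2.910289
  y ← -2.160000 + (0.51/2)·(-1.726272 + (-2.910289)) = -3.342323
y(0.51) ≈ -3.3423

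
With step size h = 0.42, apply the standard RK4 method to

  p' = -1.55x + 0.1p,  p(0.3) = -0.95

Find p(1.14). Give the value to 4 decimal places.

RK4: k1 = f(x_n, p_n); k2 = f(x_n + h/2, p_n + (h/2)·k1); k3 = f(x_n + h/2, p_n + (h/2)·k2); k4 = f(x_n + h, p_n + h·k3); p_{n+1} = p_n + (h/6)·(k1 + 2k2 + 2k3 + k4).
x=0.300000, p=-0.950000:
  k1 = f(0.300000, -0.950000) = -0.560000
  k2 = f(0.510000, -1.067600) = -0.897260
  k3 = f(0.510000, -1.138425) = -0.904342
  k4 = f(0.720000, -1.329824) = -1.248982
  p ← -0.950000 + (0.42/6)·(k1 + 2k2 + 2k3 + k4) = -1.328853
x=0.720000, p=-1.328853:
  k1 = f(0.720000, -1.328853) = -1.248885
  k2 = f(0.930000, -1.591119) = -1.600612
  k3 = f(0.930000, -1.664982) = -1.607998
  k4 = f(1.140000, -2.004212) = -1.967421
  p ← -1.328853 + (0.42/6)·(k1 + 2k2 + 2k3 + k4) = -2.003200
p(1.14) ≈ -2.0032

-2.0032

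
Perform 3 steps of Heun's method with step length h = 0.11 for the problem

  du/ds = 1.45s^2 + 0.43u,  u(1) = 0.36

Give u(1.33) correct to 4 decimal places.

1.1124

Heun: k1 = f(s_n, u_n); k2 = f(s_n + h, u_n + h·k1); u_{n+1} = u_n + (h/2)·(k1 + k2).
s=1.000000, u=0.360000:
  k1 = f(1.000000, 0.360000) = 1.604800
  k2 = f(1.110000, 0.536528) = 2.017252
  u ← 0.360000 + (0.11/2)·(1.604800 + 2.017252) = 0.559213
s=1.110000, u=0.559213:
  k1 = f(1.110000, 0.559213) = 2.027007
  k2 = f(1.220000, 0.782184) = 2.494519
  u ← 0.559213 + (0.11/2)·(2.027007 + 2.494519) = 0.807897
s=1.220000, u=0.807897:
  k1 = f(1.220000, 0.807897) = 2.505576
  k2 = f(1.330000, 1.083510) = 3.030814
  u ← 0.807897 + (0.11/2)·(2.505576 + 3.030814) = 1.112398
u(1.33) ≈ 1.1124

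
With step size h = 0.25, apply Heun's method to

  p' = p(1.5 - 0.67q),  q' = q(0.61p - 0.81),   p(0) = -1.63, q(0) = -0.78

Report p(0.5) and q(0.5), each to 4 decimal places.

Heun on (p,q): k1 = f(t_n, state_n); k2 = f(t_n + h, state_n + h·k1); state_{n+1} = state_n + (h/2)·(k1 + k2).
0.000000: (-1.630000, -0.780000)
  k1 = (-3.296838, 1.407354)
  predictor → (-2.454210, -0.428162)
  k2 = (-4.385349, 0.987798)
  → (-2.590273, -0.480606)
0.250000: (-2.590273, -0.480606)
  k1 = (-4.719494, 1.148681)
  predictor → (-3.770147, -0.193436)
  k2 = (-6.143839, 0.601545)
  → (-3.948190, -0.261828)
(p(0.5), q(0.5)) ≈ (-3.9482, -0.2618)

-3.9482, -0.2618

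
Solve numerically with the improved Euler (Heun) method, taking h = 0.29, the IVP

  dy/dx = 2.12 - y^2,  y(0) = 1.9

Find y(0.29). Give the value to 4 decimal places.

Heun: k1 = f(x_n, y_n); k2 = f(x_n + h, y_n + h·k1); y_{n+1} = y_n + (h/2)·(k1 + k2).
x=0.000000, y=1.900000:
  k1 = f(0.000000, 1.900000) = -1.490000
  k2 = f(0.290000, 1.467900) = -0.034730
  y ← 1.900000 + (0.29/2)·(-1.490000 + (-0.034730)) = 1.678914
y(0.29) ≈ 1.6789

1.6789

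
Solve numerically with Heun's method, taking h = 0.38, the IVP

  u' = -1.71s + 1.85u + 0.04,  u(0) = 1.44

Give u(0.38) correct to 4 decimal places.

Heun: k1 = f(s_n, u_n); k2 = f(s_n + h, u_n + h·k1); u_{n+1} = u_n + (h/2)·(k1 + k2).
s=0.000000, u=1.440000:
  k1 = f(0.000000, 1.440000) = 2.704000
  k2 = f(0.380000, 2.467520) = 3.955112
  u ← 1.440000 + (0.38/2)·(2.704000 + 3.955112) = 2.705231
u(0.38) ≈ 2.7052

2.7052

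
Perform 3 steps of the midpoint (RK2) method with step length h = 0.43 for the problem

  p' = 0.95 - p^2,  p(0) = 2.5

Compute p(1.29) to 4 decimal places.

1.4213

Midpoint: k1 = f(t_n, p_n); k2 = f(t_n + h/2, p_n + (h/2)·k1); p_{n+1} = p_n + h·k2.
t=0.000000, p=2.500000:
  k1 = f(0.000000, 2.500000) = -5.300000
  k2 = f(0.215000, 1.360500) = -0.900960
  p ← 2.500000 + 0.43·(-0.900960) = 2.112587
t=0.430000, p=2.112587:
  k1 = f(0.430000, 2.112587) = -3.513024
  k2 = f(0.645000, 1.357287) = -0.892228
  p ← 2.112587 + 0.43·(-0.892228) = 1.728929
t=0.860000, p=1.728929:
  k1 = f(0.860000, 1.728929) = -2.039196
  k2 = f(1.075000, 1.290502) = -0.715395
  p ← 1.728929 + 0.43·(-0.715395) = 1.421309
p(1.29) ≈ 1.4213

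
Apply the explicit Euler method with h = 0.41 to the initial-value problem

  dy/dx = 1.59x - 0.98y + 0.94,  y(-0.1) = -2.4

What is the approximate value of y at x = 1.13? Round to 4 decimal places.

0.8070

Euler: y_{n+1} = y_n + h·f(x_n, y_n).
x=-0.100000, y=-2.400000: f=3.133000 → y ← -2.400000 + 0.41·3.133000 = -1.115470
x=0.310000, y=-1.115470: f=2.526061 → y ← -1.115470 + 0.41·2.526061 = -0.079785
x=0.720000, y=-0.079785: f=2.162989 → y ← -0.079785 + 0.41·2.162989 = 0.807041
y(1.13) ≈ 0.8070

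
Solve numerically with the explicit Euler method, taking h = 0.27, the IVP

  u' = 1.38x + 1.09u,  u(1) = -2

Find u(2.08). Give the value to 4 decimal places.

-2.5950

Euler: u_{n+1} = u_n + h·f(x_n, u_n).
x=1.000000, u=-2.000000: f=-0.800000 → u ← -2.000000 + 0.27·(-0.800000) = -2.216000
x=1.270000, u=-2.216000: f=-0.662840 → u ← -2.216000 + 0.27·(-0.662840) = -2.394967
x=1.540000, u=-2.394967: f=-0.485314 → u ← -2.394967 + 0.27·(-0.485314) = -2.526002
x=1.810000, u=-2.526002: f=-0.255542 → u ← -2.526002 + 0.27·(-0.255542) = -2.594998
u(2.08) ≈ -2.5950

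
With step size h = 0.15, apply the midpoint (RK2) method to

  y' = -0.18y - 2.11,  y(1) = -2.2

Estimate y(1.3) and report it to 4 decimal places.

Midpoint: k1 = f(s_n, y_n); k2 = f(s_n + h/2, y_n + (h/2)·k1); y_{n+1} = y_n + h·k2.
s=1.000000, y=-2.200000:
  k1 = f(1.000000, -2.200000) = -1.714000
  k2 = f(1.075000, -2.328550) = -1.690861
  y ← -2.200000 + 0.15·(-1.690861) = -2.453629
s=1.150000, y=-2.453629:
  k1 = f(1.150000, -2.453629) = -1.668347
  k2 = f(1.225000, -2.578755) = -1.645824
  y ← -2.453629 + 0.15·(-1.645824) = -2.700503
y(1.3) ≈ -2.7005

-2.7005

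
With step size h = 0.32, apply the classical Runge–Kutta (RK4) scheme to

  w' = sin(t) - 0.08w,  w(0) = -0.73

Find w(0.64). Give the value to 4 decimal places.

-0.4990

RK4: k1 = f(t_n, w_n); k2 = f(t_n + h/2, w_n + (h/2)·k1); k3 = f(t_n + h/2, w_n + (h/2)·k2); k4 = f(t_n + h, w_n + h·k3); w_{n+1} = w_n + (h/6)·(k1 + 2k2 + 2k3 + k4).
t=0.000000, w=-0.730000:
  k1 = f(0.000000, -0.730000) = 0.058400
  k2 = f(0.160000, -0.720656) = 0.216971
  k3 = f(0.160000, -0.695285) = 0.214941
  k4 = f(0.320000, -0.661219) = 0.367464
  w ← -0.730000 + (0.32/6)·(k1 + 2k2 + 2k3 + k4) = -0.661217
t=0.320000, w=-0.661217:
  k1 = f(0.320000, -0.661217) = 0.367464
  k2 = f(0.480000, -0.602422) = 0.509973
  k3 = f(0.480000, -0.579621) = 0.508149
  k4 = f(0.640000, -0.498609) = 0.637084
  w ← -0.661217 + (0.32/6)·(k1 + 2k2 + 2k3 + k4) = -0.499041
w(0.64) ≈ -0.4990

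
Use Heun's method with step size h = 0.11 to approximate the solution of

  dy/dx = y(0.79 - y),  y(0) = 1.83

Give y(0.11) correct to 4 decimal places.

1.6513

Heun: k1 = f(x_n, y_n); k2 = f(x_n + h, y_n + h·k1); y_{n+1} = y_n + (h/2)·(k1 + k2).
x=0.000000, y=1.830000:
  k1 = f(0.000000, 1.830000) = -1.903200
  k2 = f(0.110000, 1.620648) = -1.346188
  y ← 1.830000 + (0.11/2)·(-1.903200 + (-1.346188)) = 1.651284
y(0.11) ≈ 1.6513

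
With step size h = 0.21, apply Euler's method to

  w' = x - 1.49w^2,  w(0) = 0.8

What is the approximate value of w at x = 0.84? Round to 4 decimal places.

0.5752

Euler: w_{n+1} = w_n + h·f(x_n, w_n).
x=0.000000, w=0.800000: f=-0.953600 → w ← 0.800000 + 0.21·(-0.953600) = 0.599744
x=0.210000, w=0.599744: f=-0.325942 → w ← 0.599744 + 0.21·(-0.325942) = 0.531296
x=0.420000, w=0.531296: f=-0.000591 → w ← 0.531296 + 0.21·(-0.000591) = 0.531172
x=0.630000, w=0.531172: f=0.209606 → w ← 0.531172 + 0.21·0.209606 = 0.575189
w(0.84) ≈ 0.5752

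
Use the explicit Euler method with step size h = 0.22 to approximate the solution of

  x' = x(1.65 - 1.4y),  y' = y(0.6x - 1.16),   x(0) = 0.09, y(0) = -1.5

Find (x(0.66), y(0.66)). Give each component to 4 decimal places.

0.4588, -0.6803

Euler on (x,y): x_{n+1} = x_n + h·x', y_{n+1} = y_n + h·y'.
0.000000: (0.090000, -1.500000); f=(0.337500, 1.659000) → (0.164250, -1.135020)
0.220000: (0.164250, -1.135020); f=(0.532010, 1.204767) → (0.281292, -0.869971)
0.440000: (0.281292, -0.869971); f=(0.806735, 0.862337) → (0.458774, -0.680257)
(x(0.66), y(0.66)) ≈ (0.4588, -0.6803)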